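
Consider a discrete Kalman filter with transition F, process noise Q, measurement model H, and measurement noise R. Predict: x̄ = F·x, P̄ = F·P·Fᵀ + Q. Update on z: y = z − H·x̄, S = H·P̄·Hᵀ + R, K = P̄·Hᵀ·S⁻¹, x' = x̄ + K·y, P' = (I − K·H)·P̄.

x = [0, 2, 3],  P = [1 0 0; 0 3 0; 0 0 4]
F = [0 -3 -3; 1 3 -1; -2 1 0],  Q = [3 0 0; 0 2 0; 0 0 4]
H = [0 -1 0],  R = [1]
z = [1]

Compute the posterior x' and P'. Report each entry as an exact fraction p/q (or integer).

x' = [-93/7, -31/35, 6/5]
P' = [417/7 -3/7 -6; -3/7 34/35 1/5; -6 1/5 48/5]

x̄ = F·x = [-15, 3, 2]
P̄ = F·P·Fᵀ + Q = [66 -15 -9; -15 34 7; -9 7 11]
y = z − H·x̄ = [4]
S = H·P̄·Hᵀ + R = [35]
K = P̄·Hᵀ·S⁻¹ = [3/7; -34/35; -1/5]
x' = x̄ + K·y = [-93/7, -31/35, 6/5]
P' = (I − K·H)·P̄ = [417/7 -3/7 -6; -3/7 34/35 1/5; -6 1/5 48/5]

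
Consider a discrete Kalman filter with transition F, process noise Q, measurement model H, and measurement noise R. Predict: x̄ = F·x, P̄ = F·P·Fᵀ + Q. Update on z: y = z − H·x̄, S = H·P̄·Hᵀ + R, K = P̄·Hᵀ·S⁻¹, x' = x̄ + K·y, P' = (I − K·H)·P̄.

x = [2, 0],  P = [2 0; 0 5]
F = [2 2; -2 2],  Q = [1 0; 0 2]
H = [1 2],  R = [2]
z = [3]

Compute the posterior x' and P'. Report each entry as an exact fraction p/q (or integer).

x' = [1167/199, -292/199]
P' = [2962/199 -1428/199; -1428/199 786/199]

x̄ = F·x = [4, -4]
P̄ = F·P·Fᵀ + Q = [29 12; 12 30]
y = z − H·x̄ = [7]
S = H·P̄·Hᵀ + R = [199]
K = P̄·Hᵀ·S⁻¹ = [53/199; 72/199]
x' = x̄ + K·y = [1167/199, -292/199]
P' = (I − K·H)·P̄ = [2962/199 -1428/199; -1428/199 786/199]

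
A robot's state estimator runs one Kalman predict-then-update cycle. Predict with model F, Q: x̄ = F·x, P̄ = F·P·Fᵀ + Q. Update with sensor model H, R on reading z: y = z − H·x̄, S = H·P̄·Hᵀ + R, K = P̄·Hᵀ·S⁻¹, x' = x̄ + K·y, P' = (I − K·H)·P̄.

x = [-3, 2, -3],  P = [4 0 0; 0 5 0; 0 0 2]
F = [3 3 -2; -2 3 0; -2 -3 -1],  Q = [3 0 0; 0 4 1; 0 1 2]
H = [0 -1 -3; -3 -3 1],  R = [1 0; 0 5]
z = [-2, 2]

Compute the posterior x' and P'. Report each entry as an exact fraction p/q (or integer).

x' = [1232069/611861, -1292589/611861, 865032/611861]
P' = [9101872/611861 -8105645/611861 2662041/611861; -8105645/611861 7497766/611861 -2443457/611861; 2662041/611861 -2443457/611861 863602/611861]

x̄ = F·x = [3, 12, 3]
P̄ = F·P·Fᵀ + Q = [92 21 -65; 21 65 -28; -65 -28 65]
y = z − H·x̄ = [19, 44]
S = H·P̄·Hᵀ + R = [483 -746; -746 2419]
K = P̄·Hᵀ·S⁻¹ = [119522/611861 -65328/611861; -167395/611861 -123964/611861; -147349/611861 41570/611861]
x' = x̄ + K·y = [1232069/611861, -1292589/611861, 865032/611861]
P' = (I − K·H)·P̄ = [9101872/611861 -8105645/611861 2662041/611861; -8105645/611861 7497766/611861 -2443457/611861; 2662041/611861 -2443457/611861 863602/611861]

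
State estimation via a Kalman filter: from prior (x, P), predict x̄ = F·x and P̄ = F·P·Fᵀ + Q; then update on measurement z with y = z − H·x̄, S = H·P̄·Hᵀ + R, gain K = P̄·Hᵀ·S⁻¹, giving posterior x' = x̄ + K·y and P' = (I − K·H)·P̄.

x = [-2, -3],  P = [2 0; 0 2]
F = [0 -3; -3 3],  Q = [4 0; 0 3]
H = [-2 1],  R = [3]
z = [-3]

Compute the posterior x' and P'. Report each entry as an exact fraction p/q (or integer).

x' = [351/101, 372/101]
P' = [300/101 507/101; 507/101 2253/202]

x̄ = F·x = [9, -3]
P̄ = F·P·Fᵀ + Q = [22 -18; -18 39]
y = z − H·x̄ = [18]
S = H·P̄·Hᵀ + R = [202]
K = P̄·Hᵀ·S⁻¹ = [-31/101; 75/202]
x' = x̄ + K·y = [351/101, 372/101]
P' = (I − K·H)·P̄ = [300/101 507/101; 507/101 2253/202]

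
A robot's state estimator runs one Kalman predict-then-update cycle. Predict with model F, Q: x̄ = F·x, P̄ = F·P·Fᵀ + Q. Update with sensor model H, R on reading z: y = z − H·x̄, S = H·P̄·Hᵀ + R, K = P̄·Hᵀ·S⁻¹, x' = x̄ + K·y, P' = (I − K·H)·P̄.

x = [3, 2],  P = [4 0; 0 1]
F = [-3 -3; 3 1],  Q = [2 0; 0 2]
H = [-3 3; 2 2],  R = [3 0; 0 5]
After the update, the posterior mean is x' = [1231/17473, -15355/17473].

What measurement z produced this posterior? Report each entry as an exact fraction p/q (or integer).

x̄ = F·x = [-15, 11]
P̄ = F·P·Fᵀ + Q = [47 -39; -39 39]
S = H·P̄·Hᵀ + R = [1479 -48; -48 37]
K = P̄·Hᵀ·S⁻¹ = [-2926/17473 3760/17473; 2886/17473 3744/17473]
x' − x̄ = [263326/17473, -207558/17473] = K·y
y = (KᵀK)⁻¹·Kᵀ·(x' − x̄) = [-81, 7]
z = y + H·x̄ = [-81, 7] + [78, -8] = [-3, -1]

z = [-3, -1]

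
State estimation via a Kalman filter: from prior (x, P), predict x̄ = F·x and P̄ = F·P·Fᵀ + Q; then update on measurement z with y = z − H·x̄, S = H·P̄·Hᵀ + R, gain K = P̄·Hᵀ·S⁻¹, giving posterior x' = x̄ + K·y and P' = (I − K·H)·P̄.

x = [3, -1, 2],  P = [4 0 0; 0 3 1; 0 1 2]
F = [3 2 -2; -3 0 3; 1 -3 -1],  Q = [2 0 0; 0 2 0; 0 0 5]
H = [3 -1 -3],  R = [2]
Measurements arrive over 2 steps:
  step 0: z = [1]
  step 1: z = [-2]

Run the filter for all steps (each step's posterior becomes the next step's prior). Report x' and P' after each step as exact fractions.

step 0: x' = [1530/479, -2975/958, 3733/958], P' = [6652/479 -10725/479 10165/479; -10725/479 43447/958 -35865/958; 10165/479 -35865/958 32351/958]
step 1: x' = [11372445/10550581, -4322825/10550581, 19872152/10550581], P' = [31771880/10550581 -4382502/10550581 32246262/10550581; -4382502/10550581 37396339/10550581 -16396437/10550581; 32246262/10550581 -16396437/10550581 38918933/10550581]

step 0: x̄ = F·x = [3, -3, 4]
step 0: P̄ = F·P·Fᵀ + Q = [50 -42 2; -42 56 -27; 2 -27 44]
step 0: y = z − H·x̄ = [1]
step 0: S = H·P̄·Hᵀ + R = [958]
step 0: K = P̄·Hᵀ·S⁻¹ = [93/479; -101/958; -99/958]
step 0: x' = x̄ + K·y = [1530/479, -2975/958, 3733/958]
step 0: P' = (I − K·H)·P̄ = [6652/479 -10725/479 10165/479; -10725/479 43447/958 -35865/958; 10165/479 -35865/958 32351/958]
step 1: x̄ = F·x = [-2118/479, 2019/958, 4126/479]
step 1: P̄ = F·P·Fᵀ + Q = [105202/479 -47691/479 -125514/479; -47691/479 46871/958 57375/479; -125514/479 57375/479 157159/479]
step 1: y = z − H·x̄ = [37567/958]
step 1: S = H·P̄·Hᵀ + R = [10550581/958]
step 1: K = P̄·Hᵀ·S⁻¹ = [1479678/10550581; -677267/10550581; -1810788/10550581]
step 1: x' = x̄ + K·y = [11372445/10550581, -4322825/10550581, 19872152/10550581]
step 1: P' = (I − K·H)·P̄ = [31771880/10550581 -4382502/10550581 32246262/10550581; -4382502/10550581 37396339/10550581 -16396437/10550581; 32246262/10550581 -16396437/10550581 38918933/10550581]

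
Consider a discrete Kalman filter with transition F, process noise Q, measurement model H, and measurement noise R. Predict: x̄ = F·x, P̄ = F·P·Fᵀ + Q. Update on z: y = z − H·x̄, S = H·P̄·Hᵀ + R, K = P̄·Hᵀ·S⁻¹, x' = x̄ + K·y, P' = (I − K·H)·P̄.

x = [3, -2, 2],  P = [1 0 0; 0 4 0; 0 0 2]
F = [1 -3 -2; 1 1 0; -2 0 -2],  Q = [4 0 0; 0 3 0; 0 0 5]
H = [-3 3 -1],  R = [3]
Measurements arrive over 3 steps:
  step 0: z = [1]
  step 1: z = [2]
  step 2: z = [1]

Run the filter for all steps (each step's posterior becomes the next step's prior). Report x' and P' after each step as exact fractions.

step 0: x' = [3337/779, 956/779, -193/19], P' = [3575/779 2405/779 -72/19; 2405/779 2751/779 21/19; -72/19 21/19 282/19]
step 1: x' = [3210639/464003, 3838721/464003, 1002956/464003], P' = [17083312/1392009 17261894/1392009 503514/464003; 17261894/1392009 18798208/1392009 1472199/464003; 503514/464003 1472199/464003 3128586/464003]
step 2: x' = [2446033028/5199691231, 6352333495/5199691231, 854114285/742813033], P' = [48051515892/5199691231 47630937042/5199691231 210535446/742813033; 47630937042/5199691231 52211174016/5199691231 1722377205/742813033; 210535446/742813033 1722377205/742813033 4868079582/742813033]

step 0: x̄ = F·x = [5, 1, -10]
step 0: P̄ = F·P·Fᵀ + Q = [49 -11 6; -11 8 -2; 6 -2 17]
step 0: y = z − H·x̄ = [3]
step 0: S = H·P̄·Hᵀ + R = [779]
step 0: K = P̄·Hᵀ·S⁻¹ = [-186/779; 59/779; -1/19]
step 0: x' = x̄ + K·y = [3337/779, 956/779, -193/19]
step 0: P' = (I − K·H)·P̄ = [3575/779 2405/779 -72/19; 2405/779 2751/779 21/19; -72/19 21/19 282/19]
step 1: x̄ = F·x = [16295/779, 4293/779, 9152/779]
step 1: P̄ = F·P·Fᵀ + Q = [85408/779 -5306/779 52790/779; -5306/779 13473/779 -7778/779; 52790/779 -7778/779 40827/779]
step 1: y = z − H·x̄ = [46716/779]
step 1: S = H·P̄·Hᵀ + R = [1392009/779]
step 1: K = P̄·Hᵀ·S⁻¹ = [-324932/1392009; 64115/1392009; -74177/464003]
step 1: x' = x̄ + K·y = [3210639/464003, 3838721/464003, 1002956/464003]
step 1: P' = (I − K·H)·P̄ = [17083312/1392009 17261894/1392009 503514/464003; 17261894/1392009 18798208/1392009 1472199/464003; 503514/464003 1472199/464003 3128586/464003]
step 2: x̄ = F·x = [-10311436/464003, 7049360/464003, -8427190/464003]
step 2: P̄ = F·P·Fᵀ + Q = [172763884/1392009 -28563126/464003 136468438/1392009; -28563126/464003 24860445/464003 -26848230/464003; 136468438/1392009 -26848230/464003 124920661/1392009]
step 2: y = z − H·x̄ = [-60045575/464003]
step 2: S = H·P̄·Hᵀ + R = [5199691231/1392009]
step 2: K = P̄·Hᵀ·S⁻¹ = [-911828224/5199691231; 561356829/5199691231; -110851435/742813033]
step 2: x' = x̄ + K·y = [2446033028/5199691231, 6352333495/5199691231, 854114285/742813033]
step 2: P' = (I − K·H)·P̄ = [48051515892/5199691231 47630937042/5199691231 210535446/742813033; 47630937042/5199691231 52211174016/5199691231 1722377205/742813033; 210535446/742813033 1722377205/742813033 4868079582/742813033]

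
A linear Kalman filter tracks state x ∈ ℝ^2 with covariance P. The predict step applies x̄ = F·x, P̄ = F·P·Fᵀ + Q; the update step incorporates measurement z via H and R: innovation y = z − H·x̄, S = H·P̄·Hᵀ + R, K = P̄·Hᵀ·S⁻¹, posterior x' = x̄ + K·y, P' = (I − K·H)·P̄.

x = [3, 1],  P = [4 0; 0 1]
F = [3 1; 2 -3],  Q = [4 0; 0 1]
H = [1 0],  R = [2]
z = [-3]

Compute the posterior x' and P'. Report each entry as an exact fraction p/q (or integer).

x' = [-103/43, -144/43]
P' = [82/43 42/43; 42/43 677/43]

x̄ = F·x = [10, 3]
P̄ = F·P·Fᵀ + Q = [41 21; 21 26]
y = z − H·x̄ = [-13]
S = H·P̄·Hᵀ + R = [43]
K = P̄·Hᵀ·S⁻¹ = [41/43; 21/43]
x' = x̄ + K·y = [-103/43, -144/43]
P' = (I − K·H)·P̄ = [82/43 42/43; 42/43 677/43]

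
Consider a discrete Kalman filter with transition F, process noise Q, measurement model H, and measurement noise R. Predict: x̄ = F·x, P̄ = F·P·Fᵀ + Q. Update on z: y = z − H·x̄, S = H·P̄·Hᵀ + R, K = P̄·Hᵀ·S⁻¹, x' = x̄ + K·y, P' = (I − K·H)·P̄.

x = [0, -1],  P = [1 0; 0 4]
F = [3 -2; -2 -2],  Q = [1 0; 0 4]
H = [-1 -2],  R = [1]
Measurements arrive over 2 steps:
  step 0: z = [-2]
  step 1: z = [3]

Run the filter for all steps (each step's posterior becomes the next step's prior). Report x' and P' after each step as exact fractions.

step 0: x' = [142/163, 94/163], P' = [2122/163 -1038/163; -1038/163 548/163]
step 1: x' = [40607/12328, -4863/1541], P' = [795557/12328 -48661/1541; -48661/1541 24180/1541]

step 0: x̄ = F·x = [2, 2]
step 0: P̄ = F·P·Fᵀ + Q = [26 10; 10 24]
step 0: y = z − H·x̄ = [4]
step 0: S = H·P̄·Hᵀ + R = [163]
step 0: K = P̄·Hᵀ·S⁻¹ = [-46/163; -58/163]
step 0: x' = x̄ + K·y = [142/163, 94/163]
step 0: P' = (I − K·H)·P̄ = [2122/163 -1038/163; -1038/163 548/163]
step 1: x̄ = F·x = [238/163, -472/163]
step 1: P̄ = F·P·Fᵀ + Q = [33909/163 -8464/163; -8464/163 3028/163]
step 1: y = z − H·x̄ = [-217/163]
step 1: S = H·P̄·Hᵀ + R = [12328/163]
step 1: K = P̄·Hᵀ·S⁻¹ = [-16981/12328; 301/1541]
step 1: x' = x̄ + K·y = [40607/12328, -4863/1541]
step 1: P' = (I − K·H)·P̄ = [795557/12328 -48661/1541; -48661/1541 24180/1541]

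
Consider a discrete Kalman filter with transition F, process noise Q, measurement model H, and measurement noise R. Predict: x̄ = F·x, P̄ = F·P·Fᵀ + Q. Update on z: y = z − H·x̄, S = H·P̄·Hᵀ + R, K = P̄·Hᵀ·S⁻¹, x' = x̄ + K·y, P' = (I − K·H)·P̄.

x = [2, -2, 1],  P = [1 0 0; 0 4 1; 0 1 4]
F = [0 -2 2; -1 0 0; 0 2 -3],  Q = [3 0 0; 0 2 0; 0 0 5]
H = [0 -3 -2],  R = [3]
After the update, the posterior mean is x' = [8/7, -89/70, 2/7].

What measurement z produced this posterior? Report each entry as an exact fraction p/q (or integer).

x̄ = F·x = [6, -2, -7]
P̄ = F·P·Fᵀ + Q = [27 0 -30; 0 3 0; -30 0 45]
S = H·P̄·Hᵀ + R = [210]
K = P̄·Hᵀ·S⁻¹ = [2/7; -3/70; -3/7]
x' − x̄ = [-34/7, 51/70, 51/7] = K·y
y = (KᵀK)⁻¹·Kᵀ·(x' − x̄) = [-17]
z = y + H·x̄ = [-17] + [20] = [3]

z = [3]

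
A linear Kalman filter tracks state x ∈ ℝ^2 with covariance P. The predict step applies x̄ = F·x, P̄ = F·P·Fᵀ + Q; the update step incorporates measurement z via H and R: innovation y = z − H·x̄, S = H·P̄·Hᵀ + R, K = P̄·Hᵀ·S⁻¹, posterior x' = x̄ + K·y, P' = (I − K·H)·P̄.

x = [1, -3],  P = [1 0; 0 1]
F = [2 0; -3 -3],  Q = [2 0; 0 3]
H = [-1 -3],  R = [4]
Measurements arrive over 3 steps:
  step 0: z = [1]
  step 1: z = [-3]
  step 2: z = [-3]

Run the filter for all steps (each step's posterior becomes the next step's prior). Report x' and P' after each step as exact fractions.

step 0: x' = [578/163, -219/163], P' = [834/163 -294/163; -294/163 174/163]
step 1: x' = [69916/23295, -1143/7765], P' = [298202/23295 -35826/7765; -35826/7765 16194/7765]
step 2: x' = [-15104896/5773547, 10103931/5773547], P' = [100609250/5773547 -36461262/5773547; -36461262/5773547 15653310/5773547]

step 0: x̄ = F·x = [2, 6]
step 0: P̄ = F·P·Fᵀ + Q = [6 -6; -6 21]
step 0: y = z − H·x̄ = [21]
step 0: S = H·P̄·Hᵀ + R = [163]
step 0: K = P̄·Hᵀ·S⁻¹ = [12/163; -57/163]
step 0: x' = x̄ + K·y = [578/163, -219/163]
step 0: P' = (I − K·H)·P̄ = [834/163 -294/163; -294/163 174/163]
step 1: x̄ = F·x = [1156/163, -1077/163]
step 1: P̄ = F·P·Fᵀ + Q = [3662/163 -3240/163; -3240/163 4269/163]
step 1: y = z − H·x̄ = [-2564/163]
step 1: S = H·P̄·Hᵀ + R = [23295/163]
step 1: K = P̄·Hᵀ·S⁻¹ = [6058/23295; -3189/7765]
step 1: x' = x̄ + K·y = [69916/23295, -1143/7765]
step 1: P' = (I − K·H)·P̄ = [298202/23295 -35826/7765; -35826/7765 16194/7765]
step 2: x̄ = F·x = [139832/23295, -66487/7765]
step 2: P̄ = F·P·Fᵀ + Q = [1239398/23295 -381448/7765; -381448/7765 418779/7765]
step 2: y = z − H·x̄ = [-528436/23295]
step 2: S = H·P̄·Hᵀ + R = [5773547/23295]
step 2: K = P̄·Hᵀ·S⁻¹ = [2193634/5773547; -2624667/5773547]
step 2: x' = x̄ + K·y = [-15104896/5773547, 10103931/5773547]
step 2: P' = (I − K·H)·P̄ = [100609250/5773547 -36461262/5773547; -36461262/5773547 15653310/5773547]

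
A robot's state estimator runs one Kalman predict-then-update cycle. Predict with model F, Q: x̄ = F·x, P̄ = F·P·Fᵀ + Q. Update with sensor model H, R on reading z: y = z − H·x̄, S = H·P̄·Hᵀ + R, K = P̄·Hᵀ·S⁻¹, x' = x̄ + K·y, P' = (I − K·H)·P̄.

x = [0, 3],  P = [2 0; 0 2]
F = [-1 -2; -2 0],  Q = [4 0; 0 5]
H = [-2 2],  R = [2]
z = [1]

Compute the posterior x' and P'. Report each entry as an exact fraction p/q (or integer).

x̄ = F·x = [-6, 0]
P̄ = F·P·Fᵀ + Q = [14 4; 4 13]
y = z − H·x̄ = [-11]
S = H·P̄·Hᵀ + R = [78]
K = P̄·Hᵀ·S⁻¹ = [-10/39; 3/13]
x' = x̄ + K·y = [-124/39, -33/13]
P' = (I − K·H)·P̄ = [346/39 112/13; 112/13 115/13]

x' = [-124/39, -33/13]
P' = [346/39 112/13; 112/13 115/13]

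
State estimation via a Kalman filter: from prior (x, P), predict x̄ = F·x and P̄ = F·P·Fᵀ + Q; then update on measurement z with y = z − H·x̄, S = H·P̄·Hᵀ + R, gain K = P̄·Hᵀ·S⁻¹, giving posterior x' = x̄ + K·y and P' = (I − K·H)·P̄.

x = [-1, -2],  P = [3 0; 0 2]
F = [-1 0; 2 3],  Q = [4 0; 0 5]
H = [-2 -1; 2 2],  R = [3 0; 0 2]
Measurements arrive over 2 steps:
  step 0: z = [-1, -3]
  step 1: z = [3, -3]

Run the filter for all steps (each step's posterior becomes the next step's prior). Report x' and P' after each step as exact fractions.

step 0: x' = [339/160, -233/64], P' = [371/160 -169/64; -169/64 439/128]
step 1: x' = [-81207/231283, -26148/17791], P' = [344681/231283 -28750/17791; -28750/17791 38531/17791]

step 0: x̄ = F·x = [1, -8]
step 0: P̄ = F·P·Fᵀ + Q = [7 -6; -6 35]
step 0: y = z − H·x̄ = [-7, 11]
step 0: S = H·P̄·Hᵀ + R = [42 -62; -62 122]
step 0: K = P̄·Hᵀ·S⁻¹ = [-213/320 -103/320; 79/128 101/128]
step 0: x' = x̄ + K·y = [339/160, -233/64]
step 0: P' = (I − K·H)·P̄ = [371/160 -169/64; -169/64 439/128]
step 1: x̄ = F·x = [-339/160, -2139/320]
step 1: P̄ = F·P·Fᵀ + Q = [1011/160 1051/320; 1051/320 8611/640]
step 1: y = z − H·x̄ = [-507/64, 2337/160]
step 1: S = H·P̄·Hᵀ + R = [7023/128 -4601/64; -4601/64 17179/160]
step 1: K = P̄·Hᵀ·S⁻¹ = [-105204/231283 -29069/231283; 6323/17791 9781/17791]
step 1: x' = x̄ + K·y = [-81207/231283, -26148/17791]
step 1: P' = (I − K·H)·P̄ = [344681/231283 -28750/17791; -28750/17791 38531/17791]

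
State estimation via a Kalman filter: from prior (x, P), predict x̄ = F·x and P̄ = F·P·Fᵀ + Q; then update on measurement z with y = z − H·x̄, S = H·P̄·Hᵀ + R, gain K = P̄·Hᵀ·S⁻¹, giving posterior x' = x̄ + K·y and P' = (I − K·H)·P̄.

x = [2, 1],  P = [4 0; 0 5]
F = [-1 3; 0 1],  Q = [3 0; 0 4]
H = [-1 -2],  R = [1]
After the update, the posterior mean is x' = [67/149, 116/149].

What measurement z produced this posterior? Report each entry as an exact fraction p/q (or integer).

x̄ = F·x = [1, 1]
P̄ = F·P·Fᵀ + Q = [52 15; 15 9]
S = H·P̄·Hᵀ + R = [149]
K = P̄·Hᵀ·S⁻¹ = [-82/149; -33/149]
x' − x̄ = [-82/149, -33/149] = K·y
y = (KᵀK)⁻¹·Kᵀ·(x' − x̄) = [1]
z = y + H·x̄ = [1] + [-3] = [-2]

z = [-2]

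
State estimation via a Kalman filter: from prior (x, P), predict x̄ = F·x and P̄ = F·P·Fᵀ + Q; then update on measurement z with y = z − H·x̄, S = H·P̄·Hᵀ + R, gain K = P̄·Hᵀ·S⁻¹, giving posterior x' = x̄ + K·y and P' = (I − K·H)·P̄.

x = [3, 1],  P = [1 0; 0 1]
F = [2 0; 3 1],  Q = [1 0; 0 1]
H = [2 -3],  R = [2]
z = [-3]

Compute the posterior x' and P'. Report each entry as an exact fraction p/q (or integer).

x̄ = F·x = [6, 10]
P̄ = F·P·Fᵀ + Q = [5 6; 6 11]
y = z − H·x̄ = [15]
S = H·P̄·Hᵀ + R = [49]
K = P̄·Hᵀ·S⁻¹ = [-8/49; -3/7]
x' = x̄ + K·y = [174/49, 25/7]
P' = (I − K·H)·P̄ = [181/49 18/7; 18/7 2]

x' = [174/49, 25/7]
P' = [181/49 18/7; 18/7 2]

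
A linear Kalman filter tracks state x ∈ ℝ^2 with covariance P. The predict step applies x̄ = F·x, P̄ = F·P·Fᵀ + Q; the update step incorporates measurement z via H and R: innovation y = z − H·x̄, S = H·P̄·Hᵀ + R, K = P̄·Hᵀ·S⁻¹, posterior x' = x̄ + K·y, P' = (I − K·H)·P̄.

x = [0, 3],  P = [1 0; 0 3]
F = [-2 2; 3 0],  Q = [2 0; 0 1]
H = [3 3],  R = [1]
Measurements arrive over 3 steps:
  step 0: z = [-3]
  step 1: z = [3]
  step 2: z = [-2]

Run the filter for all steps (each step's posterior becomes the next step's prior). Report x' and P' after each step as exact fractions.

step 0: x̄ = F·x = [6, 0]
step 0: P̄ = F·P·Fᵀ + Q = [18 -6; -6 10]
step 0: y = z − H·x̄ = [-21]
step 0: S = H·P̄·Hᵀ + R = [145]
step 0: K = P̄·Hᵀ·S⁻¹ = [36/145; 12/145]
step 0: x' = x̄ + K·y = [114/145, -252/145]
step 0: P' = (I − K·H)·P̄ = [1314/145 -1302/145; -1302/145 1306/145]
step 1: x̄ = F·x = [-732/145, 342/145]
step 1: P̄ = F·P·Fᵀ + Q = [21186/145 -15696/145; -15696/145 11971/145]
step 1: y = z − H·x̄ = [321/29]
step 1: S = H·P̄·Hᵀ + R = [3206/29]
step 1: K = P̄·Hᵀ·S⁻¹ = [1647/1603; -2235/3206]
step 1: x' = x̄ + K·y = [50691/8015, -85887/16030]
step 1: P' = (I − K·H)·P̄ = [235692/8015 -232947/8015; -232947/8015 462169/16030]
step 2: x̄ = F·x = [-187269/8015, 152073/8015]
step 2: P̄ = F·P·Fᵀ + Q = [3746712/8015 -2811834/8015; -2811834/8015 2129243/8015]
step 2: y = z − H·x̄ = [12794/1145]
step 2: S = H·P̄·Hᵀ + R = [325514/1145]
step 2: K = P̄·Hᵀ·S⁻¹ = [200331/162757; -292539/325514]
step 2: x' = x̄ + K·y = [-1564329/162757, 1453692/162757]
step 2: P' = (I − K·H)·P̄ = [5982342/162757 -5915565/162757; -5915565/162757 1676231/46502]

step 0: x' = [114/145, -252/145], P' = [1314/145 -1302/145; -1302/145 1306/145]
step 1: x' = [50691/8015, -85887/16030], P' = [235692/8015 -232947/8015; -232947/8015 462169/16030]
step 2: x' = [-1564329/162757, 1453692/162757], P' = [5982342/162757 -5915565/162757; -5915565/162757 1676231/46502]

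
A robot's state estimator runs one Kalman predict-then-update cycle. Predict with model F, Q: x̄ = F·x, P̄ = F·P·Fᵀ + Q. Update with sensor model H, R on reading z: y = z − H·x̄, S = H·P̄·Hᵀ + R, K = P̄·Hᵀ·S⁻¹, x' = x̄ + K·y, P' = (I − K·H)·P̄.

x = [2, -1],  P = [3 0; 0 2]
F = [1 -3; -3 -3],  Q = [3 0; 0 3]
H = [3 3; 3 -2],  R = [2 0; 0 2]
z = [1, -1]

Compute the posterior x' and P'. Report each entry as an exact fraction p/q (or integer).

x̄ = F·x = [5, -3]
P̄ = F·P·Fᵀ + Q = [24 9; 9 48]
y = z − H·x̄ = [-5, -22]
S = H·P̄·Hᵀ + R = [812 -45; -45 302]
K = P̄·Hᵀ·S⁻¹ = [32328/243199 48303/243199; 48537/243199 -48333/243199]
x' = x̄ + K·y = [-8311/243199, 91044/243199]
P' = (I − K·H)·P̄ = [27942/243199 -6390/243199; -6390/243199 38748/243199]

x' = [-8311/243199, 91044/243199]
P' = [27942/243199 -6390/243199; -6390/243199 38748/243199]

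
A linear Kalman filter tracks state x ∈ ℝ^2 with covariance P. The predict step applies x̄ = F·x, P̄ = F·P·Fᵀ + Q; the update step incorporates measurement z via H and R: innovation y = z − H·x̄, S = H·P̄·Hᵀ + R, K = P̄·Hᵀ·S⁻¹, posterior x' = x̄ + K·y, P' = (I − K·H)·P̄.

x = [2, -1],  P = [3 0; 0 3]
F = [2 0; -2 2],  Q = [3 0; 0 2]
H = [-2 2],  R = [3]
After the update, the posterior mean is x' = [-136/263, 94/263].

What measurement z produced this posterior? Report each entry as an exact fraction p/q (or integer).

z = [2]

x̄ = F·x = [4, -6]
P̄ = F·P·Fᵀ + Q = [15 -12; -12 26]
S = H·P̄·Hᵀ + R = [263]
K = P̄·Hᵀ·S⁻¹ = [-54/263; 76/263]
x' − x̄ = [-1188/263, 1672/263] = K·y
y = (KᵀK)⁻¹·Kᵀ·(x' − x̄) = [22]
z = y + H·x̄ = [22] + [-20] = [2]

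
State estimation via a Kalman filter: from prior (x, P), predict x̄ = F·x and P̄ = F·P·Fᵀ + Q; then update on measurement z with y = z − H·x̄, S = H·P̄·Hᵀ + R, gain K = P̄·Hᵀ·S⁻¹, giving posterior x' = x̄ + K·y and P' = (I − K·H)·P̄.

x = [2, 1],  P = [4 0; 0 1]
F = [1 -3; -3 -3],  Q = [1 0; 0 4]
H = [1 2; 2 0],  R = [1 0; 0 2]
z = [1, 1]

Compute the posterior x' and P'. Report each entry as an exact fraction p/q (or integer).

x' = [2683/5643, 1202/5643]
P' = [2722/5643 -1357/5643; -1357/5643 2080/5643]

x̄ = F·x = [-1, -9]
P̄ = F·P·Fᵀ + Q = [14 -3; -3 49]
y = z − H·x̄ = [20, 3]
S = H·P̄·Hᵀ + R = [199 16; 16 58]
K = P̄·Hᵀ·S⁻¹ = [8/5643 2722/5643; 2803/5643 -1357/5643]
x' = x̄ + K·y = [2683/5643, 1202/5643]
P' = (I − K·H)·P̄ = [2722/5643 -1357/5643; -1357/5643 2080/5643]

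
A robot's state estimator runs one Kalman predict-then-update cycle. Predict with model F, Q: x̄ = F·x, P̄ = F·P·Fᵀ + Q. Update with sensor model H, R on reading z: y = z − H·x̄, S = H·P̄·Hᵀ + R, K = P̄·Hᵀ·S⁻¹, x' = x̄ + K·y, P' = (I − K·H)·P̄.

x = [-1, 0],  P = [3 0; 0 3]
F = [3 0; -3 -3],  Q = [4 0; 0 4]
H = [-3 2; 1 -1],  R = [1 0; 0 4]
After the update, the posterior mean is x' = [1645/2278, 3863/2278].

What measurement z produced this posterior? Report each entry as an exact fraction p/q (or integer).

x̄ = F·x = [-3, 3]
P̄ = F·P·Fᵀ + Q = [31 -27; -27 58]
S = H·P̄·Hᵀ + R = [836 -344; -344 147]
K = P̄·Hᵀ·S⁻¹ = [-1657/4556 -520/1139; -281/4556 -823/1139]
x' − x̄ = [8479/2278, -2971/2278] = K·y
y = (KᵀK)⁻¹·Kᵀ·(x' − x̄) = [-14, 3]
z = y + H·x̄ = [-14, 3] + [15, -6] = [1, -3]

z = [1, -3]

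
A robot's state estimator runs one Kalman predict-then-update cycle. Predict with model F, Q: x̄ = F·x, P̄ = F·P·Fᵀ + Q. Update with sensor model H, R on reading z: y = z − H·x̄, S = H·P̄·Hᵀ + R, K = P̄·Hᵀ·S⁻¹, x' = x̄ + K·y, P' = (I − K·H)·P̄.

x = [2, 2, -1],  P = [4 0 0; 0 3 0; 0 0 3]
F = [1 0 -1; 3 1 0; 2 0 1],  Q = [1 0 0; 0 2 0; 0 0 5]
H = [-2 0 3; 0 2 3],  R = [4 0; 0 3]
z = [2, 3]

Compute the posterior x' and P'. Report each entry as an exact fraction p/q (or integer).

x̄ = F·x = [3, 8, 3]
P̄ = F·P·Fᵀ + Q = [8 12 5; 12 41 24; 5 24 24]
y = z − H·x̄ = [-1, -22]
S = H·P̄·Hᵀ + R = [192 282; 282 671]
K = P̄·Hᵀ·S⁻¹ = [-1667/7044 185/1174; -935/4109 1336/4109; 3881/24654 463/4109]
x' = x̄ + K·y = [-1621/7044, 4415/4109, 8965/24654]
P' = (I − K·H)·P̄ = [11395/7044 -533/587 2687/3522; -533/587 7605/4109 -3734/4109; 2687/3522 -3734/4109 8857/12327]

x' = [-1621/7044, 4415/4109, 8965/24654]
P' = [11395/7044 -533/587 2687/3522; -533/587 7605/4109 -3734/4109; 2687/3522 -3734/4109 8857/12327]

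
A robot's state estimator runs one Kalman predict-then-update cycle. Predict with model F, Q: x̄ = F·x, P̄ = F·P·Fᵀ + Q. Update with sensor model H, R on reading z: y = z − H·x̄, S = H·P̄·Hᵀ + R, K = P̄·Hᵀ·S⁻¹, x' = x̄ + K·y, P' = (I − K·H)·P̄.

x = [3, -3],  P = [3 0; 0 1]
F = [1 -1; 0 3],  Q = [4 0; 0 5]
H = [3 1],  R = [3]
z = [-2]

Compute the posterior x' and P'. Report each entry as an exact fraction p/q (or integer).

x̄ = F·x = [6, -9]
P̄ = F·P·Fᵀ + Q = [8 -3; -3 14]
y = z − H·x̄ = [-11]
S = H·P̄·Hᵀ + R = [71]
K = P̄·Hᵀ·S⁻¹ = [21/71; 5/71]
x' = x̄ + K·y = [195/71, -694/71]
P' = (I − K·H)·P̄ = [127/71 -318/71; -318/71 969/71]

x' = [195/71, -694/71]
P' = [127/71 -318/71; -318/71 969/71]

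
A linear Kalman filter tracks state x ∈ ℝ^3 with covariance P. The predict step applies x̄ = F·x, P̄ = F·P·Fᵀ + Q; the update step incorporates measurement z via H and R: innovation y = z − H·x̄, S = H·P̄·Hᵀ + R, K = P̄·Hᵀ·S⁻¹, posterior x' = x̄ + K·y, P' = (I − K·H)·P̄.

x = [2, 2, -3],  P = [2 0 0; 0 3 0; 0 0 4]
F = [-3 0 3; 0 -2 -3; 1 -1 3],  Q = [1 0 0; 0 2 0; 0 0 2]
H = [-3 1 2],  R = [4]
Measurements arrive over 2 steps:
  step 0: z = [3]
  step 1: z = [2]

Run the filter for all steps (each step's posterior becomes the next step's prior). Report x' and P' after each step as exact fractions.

step 0: x' = [-2766/457, -557/457, -3127/457], P' = [5254/457 -2634/457 8916/457; -2634/457 13246/457 -10378/457; 8916/457 -10378/457 18495/457]
step 1: x' = [714147/80737, 822295/80737, 720110/80737], P' = [5991037/80737 -3036147/80737 10584591/80737; -3036147/80737 12385697/80737 -10838189/80737; 10584591/80737 -10838189/80737 21540393/80737]

step 0: x̄ = F·x = [-15, 5, -9]
step 0: P̄ = F·P·Fᵀ + Q = [55 -36 30; -36 50 -30; 30 -30 43]
step 0: y = z − H·x̄ = [-29]
step 0: S = H·P̄·Hᵀ + R = [457]
step 0: K = P̄·Hᵀ·S⁻¹ = [-141/457; 98/457; -34/457]
step 0: x' = x̄ + K·y = [-2766/457, -557/457, -3127/457]
step 0: P' = (I − K·H)·P̄ = [5254/457 -2634/457 8916/457; -2634/457 13246/457 -10378/457; 8916/457 -10378/457 18495/457]
step 1: x̄ = F·x = [-1083/457, 10495/457, -11590/457]
step 1: P̄ = F·P·Fᵀ + Q = [53710/457 -39747/457 120429/457; -39747/457 95817/457 -130309/457; 120429/457 -130309/457 306901/457]
step 1: y = z − H·x̄ = [10350/457]
step 1: S = H·P̄·Hᵀ + R = [80737/457]
step 1: K = P̄·Hᵀ·S⁻¹ = [39981/80737; -45560/80737; 122206/80737]
step 1: x' = x̄ + K·y = [714147/80737, 822295/80737, 720110/80737]
step 1: P' = (I − K·H)·P̄ = [5991037/80737 -3036147/80737 10584591/80737; -3036147/80737 12385697/80737 -10838189/80737; 10584591/80737 -10838189/80737 21540393/80737]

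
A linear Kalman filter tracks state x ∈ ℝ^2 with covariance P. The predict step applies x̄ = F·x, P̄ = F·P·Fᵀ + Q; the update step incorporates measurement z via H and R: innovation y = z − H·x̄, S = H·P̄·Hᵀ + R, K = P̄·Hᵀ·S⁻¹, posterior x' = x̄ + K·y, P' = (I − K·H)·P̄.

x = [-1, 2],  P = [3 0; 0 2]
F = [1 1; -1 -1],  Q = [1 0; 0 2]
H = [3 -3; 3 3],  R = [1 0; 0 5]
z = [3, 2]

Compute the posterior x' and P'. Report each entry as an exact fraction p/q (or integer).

x' = [5168/6575, -1433/6575]
P' = [948/6575 587/6575; 587/6575 953/6575]

x̄ = F·x = [1, -1]
P̄ = F·P·Fᵀ + Q = [6 -5; -5 7]
y = z − H·x̄ = [-3, 2]
S = H·P̄·Hᵀ + R = [208 -9; -9 32]
K = P̄·Hᵀ·S⁻¹ = [1083/6575 921/6575; -1098/6575 924/6575]
x' = x̄ + K·y = [5168/6575, -1433/6575]
P' = (I − K·H)·P̄ = [948/6575 587/6575; 587/6575 953/6575]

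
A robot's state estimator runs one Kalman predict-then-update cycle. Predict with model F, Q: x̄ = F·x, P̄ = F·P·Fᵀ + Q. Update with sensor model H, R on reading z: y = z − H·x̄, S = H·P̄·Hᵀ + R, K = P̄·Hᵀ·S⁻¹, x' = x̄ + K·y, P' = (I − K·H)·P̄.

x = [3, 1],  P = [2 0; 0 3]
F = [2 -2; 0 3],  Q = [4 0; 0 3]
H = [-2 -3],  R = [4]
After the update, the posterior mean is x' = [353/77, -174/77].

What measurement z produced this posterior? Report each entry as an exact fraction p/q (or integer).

z = [-2]

x̄ = F·x = [4, 3]
P̄ = F·P·Fᵀ + Q = [24 -18; -18 30]
S = H·P̄·Hᵀ + R = [154]
K = P̄·Hᵀ·S⁻¹ = [3/77; -27/77]
x' − x̄ = [45/77, -405/77] = K·y
y = (KᵀK)⁻¹·Kᵀ·(x' − x̄) = [15]
z = y + H·x̄ = [15] + [-17] = [-2]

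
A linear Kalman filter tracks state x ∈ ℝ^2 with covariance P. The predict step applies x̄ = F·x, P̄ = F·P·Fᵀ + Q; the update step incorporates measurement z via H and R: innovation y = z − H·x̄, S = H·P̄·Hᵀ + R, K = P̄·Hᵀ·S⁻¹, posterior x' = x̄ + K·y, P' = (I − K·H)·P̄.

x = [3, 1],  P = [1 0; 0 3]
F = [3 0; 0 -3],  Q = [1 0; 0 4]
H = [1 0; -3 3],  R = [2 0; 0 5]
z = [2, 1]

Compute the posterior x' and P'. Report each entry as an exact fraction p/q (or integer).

x' = [196/69, 141/46]
P' = [1420/897 465/299; 465/299 620/299]

x̄ = F·x = [9, -3]
P̄ = F·P·Fᵀ + Q = [10 0; 0 31]
y = z − H·x̄ = [-7, 37]
S = H·P̄·Hᵀ + R = [12 -30; -30 374]
K = P̄·Hᵀ·S⁻¹ = [710/897 -5/299; 465/598 93/299]
x' = x̄ + K·y = [196/69, 141/46]
P' = (I − K·H)·P̄ = [1420/897 465/299; 465/299 620/299]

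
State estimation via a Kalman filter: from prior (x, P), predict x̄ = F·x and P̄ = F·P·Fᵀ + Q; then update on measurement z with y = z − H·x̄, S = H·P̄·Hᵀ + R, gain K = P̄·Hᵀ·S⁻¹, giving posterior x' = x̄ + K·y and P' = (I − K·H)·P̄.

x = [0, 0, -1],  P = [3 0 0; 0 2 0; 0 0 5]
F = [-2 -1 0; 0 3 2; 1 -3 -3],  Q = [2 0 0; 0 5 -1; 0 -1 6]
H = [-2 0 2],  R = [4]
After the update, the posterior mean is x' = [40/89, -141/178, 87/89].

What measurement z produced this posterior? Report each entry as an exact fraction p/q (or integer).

z = [1]

x̄ = F·x = [0, -2, 3]
P̄ = F·P·Fᵀ + Q = [16 -6 0; -6 43 -49; 0 -49 72]
S = H·P̄·Hᵀ + R = [356]
K = P̄·Hᵀ·S⁻¹ = [-8/89; -43/178; 36/89]
x' − x̄ = [40/89, 215/178, -180/89] = K·y
y = (KᵀK)⁻¹·Kᵀ·(x' − x̄) = [-5]
z = y + H·x̄ = [-5] + [6] = [1]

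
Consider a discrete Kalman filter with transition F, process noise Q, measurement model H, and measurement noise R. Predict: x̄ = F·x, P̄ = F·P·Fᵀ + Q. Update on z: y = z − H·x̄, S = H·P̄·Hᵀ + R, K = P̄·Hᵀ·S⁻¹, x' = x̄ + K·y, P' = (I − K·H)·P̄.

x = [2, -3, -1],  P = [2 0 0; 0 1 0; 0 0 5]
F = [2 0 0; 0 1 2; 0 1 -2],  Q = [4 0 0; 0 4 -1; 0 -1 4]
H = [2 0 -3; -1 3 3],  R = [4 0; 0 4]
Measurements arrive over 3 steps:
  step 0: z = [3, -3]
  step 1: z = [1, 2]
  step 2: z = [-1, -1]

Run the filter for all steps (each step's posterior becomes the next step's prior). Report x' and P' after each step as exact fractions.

step 0: x̄ = F·x = [4, -5, -1]
step 0: P̄ = F·P·Fᵀ + Q = [12 0 0; 0 25 -20; 0 -20 25]
step 0: y = z − H·x̄ = [-8, 19]
step 0: S = H·P̄·Hᵀ + R = [277 -69; -69 106]
step 0: K = P̄·Hᵀ·S⁻¹ = [1716/24601 -1668/24601; 7395/24601 8295/24601; -6915/24601 -1020/24601]
step 0: x' = x̄ + K·y = [52984/24601, -24560/24601, 11339/24601]
step 0: P' = (I − K·H)·P̄ = [234012/24601 -77940/24601 153720/24601; -77940/24601 46900/24601 -61820/24601; 153720/24601 -61820/24601 111700/24601]
step 1: x̄ = F·x = [105968/24601, -1882/24601, -47238/24601]
step 1: P̄ = F·P·Fᵀ + Q = [1034452/24601 459000/24601 -770760/24601; 459000/24601 344824/24601 -424501/24601; -770760/24601 -424501/24601 839384/24601]
step 1: y = z − H·x̄ = [-329049/24601, 302530/24601]
step 1: S = H·P̄·Hᵀ + R = [21039788/24601 -9985691/24601; -9985691/24601 6020270/24601]
step 1: K = P̄·Hᵀ·S⁻¹ = [272622068/1095531879 93752528/1095531879; 84320663/365177293 97519715/365177293; -58467407/365177293 25271980/365177293]
step 1: x' = x̄ + K·y = [2225448380/1095531879, 43483837/365177293, 391607209/365177293]
step 1: P' = (I − K·H)·P̄ = [5021546092/1095531879 -395116412/365177293 994733768/365177293; -395116412/365177293 374159308/365177293 -375838492/365177293; 994733768/365177293 -375838492/365177293 741112388/365177293]
step 2: x̄ = F·x = [4450896760/1095531879, 826698255/365177293, -739730581/365177293]
step 2: P̄ = F·P·Fᵀ + Q = [24468311884/1095531879 3188702248/365177293 -4769167896/365177293; 3188702248/365177293 3295964064/365177293 -2955467537/365177293; -4769167896/365177293 -2955467537/365177293 6302672000/365177293]
step 2: y = z − H·x̄ = [-16654900628/1095531879, 2572655815/1095531879]
step 2: S = H·P̄·Hᵀ + R = [444117563308/1095531879 -210682036997/1095531879; -210682036997/1095531879 156866747794/1095531879]
step 2: K = P̄·Hᵀ·S⁻¹ = [5712137243564/23075875349417 1979905523744/23075875349417; 5297847655563/23075875349417 6158923808151/23075875349417; -334064662761/2097806849947 145531490772/2097806849947]
step 2: x' = x̄ + K·y = [11562307189272/23075875349417, -13838006666186/23075875349417, 1170920337773/2097806849947]
step 2: P' = (I − K·H)·P̄ = [106362244585396/23075875349417 -25198024505388/23075875349417 5753816369592/2097806849947; -25198024505388/23075875349417 23675036786748/23075875349417 -2169316352516/2097806849947; 5753816369592/2097806849947 -2169316352516/2097806849947 4281297130076/2097806849947]

step 0: x' = [52984/24601, -24560/24601, 11339/24601], P' = [234012/24601 -77940/24601 153720/24601; -77940/24601 46900/24601 -61820/24601; 153720/24601 -61820/24601 111700/24601]
step 1: x' = [2225448380/1095531879, 43483837/365177293, 391607209/365177293], P' = [5021546092/1095531879 -395116412/365177293 994733768/365177293; -395116412/365177293 374159308/365177293 -375838492/365177293; 994733768/365177293 -375838492/365177293 741112388/365177293]
step 2: x' = [11562307189272/23075875349417, -13838006666186/23075875349417, 1170920337773/2097806849947], P' = [106362244585396/23075875349417 -25198024505388/23075875349417 5753816369592/2097806849947; -25198024505388/23075875349417 23675036786748/23075875349417 -2169316352516/2097806849947; 5753816369592/2097806849947 -2169316352516/2097806849947 4281297130076/2097806849947]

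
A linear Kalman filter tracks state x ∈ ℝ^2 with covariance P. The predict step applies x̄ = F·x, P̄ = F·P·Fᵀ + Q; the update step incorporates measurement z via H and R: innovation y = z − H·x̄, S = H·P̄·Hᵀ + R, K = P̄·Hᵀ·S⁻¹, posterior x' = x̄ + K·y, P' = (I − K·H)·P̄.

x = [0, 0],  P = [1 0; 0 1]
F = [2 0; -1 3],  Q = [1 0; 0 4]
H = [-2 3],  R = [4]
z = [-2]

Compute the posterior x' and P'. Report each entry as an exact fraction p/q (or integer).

x' = [16/87, -46/87]
P' = [307/87 194/87; 194/87 160/87]

x̄ = F·x = [0, 0]
P̄ = F·P·Fᵀ + Q = [5 -2; -2 14]
y = z − H·x̄ = [-2]
S = H·P̄·Hᵀ + R = [174]
K = P̄·Hᵀ·S⁻¹ = [-8/87; 23/87]
x' = x̄ + K·y = [16/87, -46/87]
P' = (I − K·H)·P̄ = [307/87 194/87; 194/87 160/87]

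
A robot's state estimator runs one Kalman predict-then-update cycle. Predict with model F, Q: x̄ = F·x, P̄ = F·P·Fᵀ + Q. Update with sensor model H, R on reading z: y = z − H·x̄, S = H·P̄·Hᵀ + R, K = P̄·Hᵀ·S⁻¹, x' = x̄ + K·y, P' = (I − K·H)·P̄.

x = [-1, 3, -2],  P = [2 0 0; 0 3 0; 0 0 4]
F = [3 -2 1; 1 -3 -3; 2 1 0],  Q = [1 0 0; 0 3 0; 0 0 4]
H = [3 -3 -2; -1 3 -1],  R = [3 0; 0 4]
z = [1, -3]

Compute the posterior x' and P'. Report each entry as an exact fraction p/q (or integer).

x̄ = F·x = [-11, -4, 1]
P̄ = F·P·Fᵀ + Q = [35 12 6; 12 68 -5; 6 -5 15]
y = z − H·x̄ = [24, -1]
S = H·P̄·Hᵀ + R = [642 -534; -534 636]
K = P̄·Hᵀ·S⁻¹ = [5597/20526 2269/10263; 785/20526 2339/6842; -481/3421 -1195/6842]
x' = x̄ + K·y = [-47998/10263, -23427/6842, -15051/6842]
P' = (I − K·H)·P̄ = [422071/20526 39442/3421 89911/6842; 39442/3421 137449/20526 49209/6842; 89911/6842 49209/6842 31248/3421]

x' = [-47998/10263, -23427/6842, -15051/6842]
P' = [422071/20526 39442/3421 89911/6842; 39442/3421 137449/20526 49209/6842; 89911/6842 49209/6842 31248/3421]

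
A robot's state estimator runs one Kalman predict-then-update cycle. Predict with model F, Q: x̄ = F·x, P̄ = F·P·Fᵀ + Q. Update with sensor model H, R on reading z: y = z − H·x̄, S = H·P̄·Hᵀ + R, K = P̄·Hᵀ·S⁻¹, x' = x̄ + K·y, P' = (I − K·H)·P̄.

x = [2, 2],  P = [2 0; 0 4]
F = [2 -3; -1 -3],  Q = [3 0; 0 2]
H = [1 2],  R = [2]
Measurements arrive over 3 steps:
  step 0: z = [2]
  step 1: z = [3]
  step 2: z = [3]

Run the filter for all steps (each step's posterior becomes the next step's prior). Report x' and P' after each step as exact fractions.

step 0: x̄ = F·x = [-2, -8]
step 0: P̄ = F·P·Fᵀ + Q = [47 32; 32 40]
step 0: y = z − H·x̄ = [20]
step 0: S = H·P̄·Hᵀ + R = [337]
step 0: K = P̄·Hᵀ·S⁻¹ = [111/337; 112/337]
step 0: x' = x̄ + K·y = [1546/337, -456/337]
step 0: P' = (I − K·H)·P̄ = [3518/337 -1648/337; -1648/337 936/337]
step 1: x̄ = F·x = [4460/337, -178/337]
step 1: P̄ = F·P·Fᵀ + Q = [43283/337 6332/337; 6332/337 2728/337]
step 1: y = z − H·x̄ = [-3093/337]
step 1: S = H·P̄·Hᵀ + R = [80197/337]
step 1: K = P̄·Hᵀ·S⁻¹ = [55947/80197; 11788/80197]
step 1: x' = x̄ + K·y = [547877/80197, -150550/80197]
step 1: P' = (I − K·H)·P̄ = [1012166/80197 -450136/80197; -450136/80197 236856/80197]
step 2: x̄ = F·x = [1547404/80197, -96227/80197]
step 2: P̄ = F·P·Fᵀ + Q = [11822591/80197 1457780/80197; 1457780/80197 603448/80197]
step 2: y = z − H·x̄ = [-1114359/80197]
step 2: S = H·P̄·Hᵀ + R = [20227897/80197]
step 2: K = P̄·Hᵀ·S⁻¹ = [14738151/20227897; 2664676/20227897]
step 2: x' = x̄ + K·y = [185507407/20227897, -61297499/20227897]
step 2: P' = (I − K·H)·P̄ = [273489758/20227897 -122006728/20227897; -122006728/20227897 63668040/20227897]

step 0: x' = [1546/337, -456/337], P' = [3518/337 -1648/337; -1648/337 936/337]
step 1: x' = [547877/80197, -150550/80197], P' = [1012166/80197 -450136/80197; -450136/80197 236856/80197]
step 2: x' = [185507407/20227897, -61297499/20227897], P' = [273489758/20227897 -122006728/20227897; -122006728/20227897 63668040/20227897]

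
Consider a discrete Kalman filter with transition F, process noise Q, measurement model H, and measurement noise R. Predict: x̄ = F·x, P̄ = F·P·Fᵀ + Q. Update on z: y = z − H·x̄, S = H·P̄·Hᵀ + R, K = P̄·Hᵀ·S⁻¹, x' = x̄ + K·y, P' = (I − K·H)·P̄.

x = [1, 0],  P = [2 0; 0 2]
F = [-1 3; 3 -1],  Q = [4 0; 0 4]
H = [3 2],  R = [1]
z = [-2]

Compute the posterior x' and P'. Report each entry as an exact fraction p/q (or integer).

x̄ = F·x = [-1, 3]
P̄ = F·P·Fᵀ + Q = [24 -12; -12 24]
y = z − H·x̄ = [-5]
S = H·P̄·Hᵀ + R = [169]
K = P̄·Hᵀ·S⁻¹ = [48/169; 12/169]
x' = x̄ + K·y = [-409/169, 447/169]
P' = (I − K·H)·P̄ = [1752/169 -2604/169; -2604/169 3912/169]

x' = [-409/169, 447/169]
P' = [1752/169 -2604/169; -2604/169 3912/169]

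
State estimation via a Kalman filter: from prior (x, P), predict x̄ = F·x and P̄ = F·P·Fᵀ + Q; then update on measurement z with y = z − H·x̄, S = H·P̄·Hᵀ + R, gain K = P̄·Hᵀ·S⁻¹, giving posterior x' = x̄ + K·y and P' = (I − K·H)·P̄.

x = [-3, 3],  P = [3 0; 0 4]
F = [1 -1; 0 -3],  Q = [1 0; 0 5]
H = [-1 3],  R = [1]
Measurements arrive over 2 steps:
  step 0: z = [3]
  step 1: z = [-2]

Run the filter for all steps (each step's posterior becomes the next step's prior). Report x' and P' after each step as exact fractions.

step 0: x̄ = F·x = [-6, -9]
step 0: P̄ = F·P·Fᵀ + Q = [8 12; 12 41]
step 0: y = z − H·x̄ = [24]
step 0: S = H·P̄·Hᵀ + R = [306]
step 0: K = P̄·Hᵀ·S⁻¹ = [14/153; 37/102]
step 0: x' = x̄ + K·y = [-194/51, -5/17]
step 0: P' = (I − K·H)·P̄ = [832/153 94/51; 94/51 25/34]
step 1: x̄ = F·x = [-179/51, 15/17]
step 1: P̄ = F·P·Fᵀ + Q = [1067/306 -113/34; -113/34 395/34]
step 1: y = z − H·x̄ = [-416/51]
step 1: S = H·P̄·Hᵀ + R = [19735/153]
step 1: K = P̄·Hᵀ·S⁻¹ = [-2059/19735; 5841/19735]
step 1: x' = x̄ + K·y = [-52471/19735, -30231/19735]
step 1: P' = (I − K·H)·P̄ = [82211/39470 26031/39470; 26031/39470 12571/39470]

step 0: x' = [-194/51, -5/17], P' = [832/153 94/51; 94/51 25/34]
step 1: x' = [-52471/19735, -30231/19735], P' = [82211/39470 26031/39470; 26031/39470 12571/39470]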